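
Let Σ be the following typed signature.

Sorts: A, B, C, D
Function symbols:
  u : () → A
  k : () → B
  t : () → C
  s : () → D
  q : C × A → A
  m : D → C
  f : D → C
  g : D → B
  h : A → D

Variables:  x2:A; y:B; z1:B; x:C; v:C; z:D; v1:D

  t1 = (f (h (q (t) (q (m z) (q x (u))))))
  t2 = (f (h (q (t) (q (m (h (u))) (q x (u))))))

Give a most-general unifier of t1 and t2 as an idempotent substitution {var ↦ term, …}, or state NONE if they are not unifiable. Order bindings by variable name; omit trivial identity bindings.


{z ↦ (h (u))}


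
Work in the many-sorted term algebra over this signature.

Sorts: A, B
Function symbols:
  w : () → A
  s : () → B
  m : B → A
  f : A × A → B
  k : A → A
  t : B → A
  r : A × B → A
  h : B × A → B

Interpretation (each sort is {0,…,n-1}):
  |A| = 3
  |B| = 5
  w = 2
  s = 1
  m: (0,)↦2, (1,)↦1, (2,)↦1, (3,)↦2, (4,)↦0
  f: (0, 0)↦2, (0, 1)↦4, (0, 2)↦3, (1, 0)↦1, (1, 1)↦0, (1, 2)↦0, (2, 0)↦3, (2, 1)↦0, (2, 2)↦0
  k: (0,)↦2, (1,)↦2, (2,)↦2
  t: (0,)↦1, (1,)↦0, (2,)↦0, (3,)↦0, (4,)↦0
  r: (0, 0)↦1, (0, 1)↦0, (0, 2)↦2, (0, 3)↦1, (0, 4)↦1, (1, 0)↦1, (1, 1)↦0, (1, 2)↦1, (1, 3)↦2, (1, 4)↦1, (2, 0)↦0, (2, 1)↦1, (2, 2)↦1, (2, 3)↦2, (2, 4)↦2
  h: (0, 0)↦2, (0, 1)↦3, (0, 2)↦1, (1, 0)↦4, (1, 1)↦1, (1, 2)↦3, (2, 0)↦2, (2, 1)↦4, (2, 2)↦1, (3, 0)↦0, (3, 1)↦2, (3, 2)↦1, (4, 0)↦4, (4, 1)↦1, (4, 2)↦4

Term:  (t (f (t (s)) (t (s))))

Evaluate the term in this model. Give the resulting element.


  s = 1
  (t (s)) = t(1,) = 0
  s = 1
  (t (s)) = t(1,) = 0
  (f (t (s)) (t (s))) = f(0, 0) = 2
  (t (f (t (s)) (t (s)))) = t(2,) = 0

value = 0


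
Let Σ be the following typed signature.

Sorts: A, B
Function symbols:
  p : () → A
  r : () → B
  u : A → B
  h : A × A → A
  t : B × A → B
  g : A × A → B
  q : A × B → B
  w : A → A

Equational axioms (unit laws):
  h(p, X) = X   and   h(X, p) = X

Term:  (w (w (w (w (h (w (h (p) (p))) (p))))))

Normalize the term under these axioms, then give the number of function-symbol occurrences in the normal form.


size = 6

1. (w (w (w (w (h (w (h (p) (p))) (p))))))  →  (w (w (w (w (w (h (p) (p)))))))
2. (w (w (w (w (w (h (p) (p)))))))  →  (w (w (w (w (w (p))))))
normal form: (w (w (w (w (w (p))))))


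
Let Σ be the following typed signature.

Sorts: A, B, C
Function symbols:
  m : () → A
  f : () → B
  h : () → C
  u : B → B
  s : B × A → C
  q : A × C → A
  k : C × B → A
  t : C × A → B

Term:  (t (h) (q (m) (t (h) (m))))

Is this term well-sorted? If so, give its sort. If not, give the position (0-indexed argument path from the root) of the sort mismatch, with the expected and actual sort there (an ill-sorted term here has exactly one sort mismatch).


ill-sorted at position [1, 1]: expected C, got B

  (h) : C
    (m) : A
      (h) : C
      (m) : A
    (t (h) (m)) : B
  (q (m) (t (h) (m))) : ✗ arg 1 at [1, 1] has sort B, expected C


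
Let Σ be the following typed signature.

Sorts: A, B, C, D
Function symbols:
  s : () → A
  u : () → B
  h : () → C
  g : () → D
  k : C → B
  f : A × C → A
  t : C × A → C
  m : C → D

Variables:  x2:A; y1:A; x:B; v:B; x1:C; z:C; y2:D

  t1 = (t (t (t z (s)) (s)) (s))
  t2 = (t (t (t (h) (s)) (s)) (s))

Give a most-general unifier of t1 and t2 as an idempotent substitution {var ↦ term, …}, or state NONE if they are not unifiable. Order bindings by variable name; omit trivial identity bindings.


{z ↦ (h)}


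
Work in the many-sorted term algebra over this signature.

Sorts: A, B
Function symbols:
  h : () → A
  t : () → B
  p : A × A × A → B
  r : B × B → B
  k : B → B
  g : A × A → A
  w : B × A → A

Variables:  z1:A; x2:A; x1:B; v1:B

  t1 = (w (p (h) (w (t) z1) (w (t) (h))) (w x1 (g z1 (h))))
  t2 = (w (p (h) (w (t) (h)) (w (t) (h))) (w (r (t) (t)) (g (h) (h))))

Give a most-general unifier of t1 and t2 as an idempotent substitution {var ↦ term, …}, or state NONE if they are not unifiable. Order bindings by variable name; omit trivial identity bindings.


{x1 ↦ (r (t) (t)), z1 ↦ (h)}


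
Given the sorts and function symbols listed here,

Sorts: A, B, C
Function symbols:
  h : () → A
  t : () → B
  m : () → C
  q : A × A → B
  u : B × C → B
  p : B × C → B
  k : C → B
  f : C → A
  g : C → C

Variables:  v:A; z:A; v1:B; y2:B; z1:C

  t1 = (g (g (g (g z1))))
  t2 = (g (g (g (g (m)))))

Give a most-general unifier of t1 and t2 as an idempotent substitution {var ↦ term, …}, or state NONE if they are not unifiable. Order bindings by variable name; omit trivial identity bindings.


{z1 ↦ (m)}


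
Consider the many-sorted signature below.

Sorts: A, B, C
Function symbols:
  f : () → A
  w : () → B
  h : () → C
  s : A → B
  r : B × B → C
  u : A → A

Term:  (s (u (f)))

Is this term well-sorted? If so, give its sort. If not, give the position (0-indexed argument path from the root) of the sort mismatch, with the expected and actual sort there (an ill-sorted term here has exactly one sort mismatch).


well-sorted; sort = B

    (f) : A
  (u (f)) : A
(s (u (f))) : B


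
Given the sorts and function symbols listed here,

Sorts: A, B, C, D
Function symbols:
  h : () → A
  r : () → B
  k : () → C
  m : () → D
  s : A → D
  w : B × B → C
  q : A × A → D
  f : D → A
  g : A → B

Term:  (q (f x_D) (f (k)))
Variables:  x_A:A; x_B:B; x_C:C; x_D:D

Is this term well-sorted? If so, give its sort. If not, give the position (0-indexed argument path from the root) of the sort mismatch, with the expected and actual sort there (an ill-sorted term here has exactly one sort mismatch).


    x_D : D
  (f x_D) : A
    (k) : C
  (f (k)) : ✗ arg 0 at [1, 0] has sort C, expected D

ill-sorted at position [1, 0]: expected D, got C


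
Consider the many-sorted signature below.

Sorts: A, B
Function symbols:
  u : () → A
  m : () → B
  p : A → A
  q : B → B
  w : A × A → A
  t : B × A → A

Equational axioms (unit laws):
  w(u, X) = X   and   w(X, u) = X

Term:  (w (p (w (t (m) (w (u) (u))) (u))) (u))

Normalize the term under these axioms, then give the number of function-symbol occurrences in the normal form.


size = 4

1. (w (p (w (t (m) (w (u) (u))) (u))) (u))  →  (p (w (t (m) (w (u) (u))) (u)))
2. (p (w (t (m) (w (u) (u))) (u)))  →  (p (t (m) (w (u) (u))))
3. (p (t (m) (w (u) (u))))  →  (p (t (m) (u)))
normal form: (p (t (m) (u)))


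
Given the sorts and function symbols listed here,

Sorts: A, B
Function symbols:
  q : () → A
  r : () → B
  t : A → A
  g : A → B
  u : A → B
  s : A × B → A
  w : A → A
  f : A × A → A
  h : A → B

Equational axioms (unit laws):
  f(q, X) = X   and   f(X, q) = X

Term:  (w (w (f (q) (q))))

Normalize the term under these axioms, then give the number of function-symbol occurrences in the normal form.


size = 3

1. (w (w (f (q) (q))))  →  (w (w (q)))
normal form: (w (w (q)))


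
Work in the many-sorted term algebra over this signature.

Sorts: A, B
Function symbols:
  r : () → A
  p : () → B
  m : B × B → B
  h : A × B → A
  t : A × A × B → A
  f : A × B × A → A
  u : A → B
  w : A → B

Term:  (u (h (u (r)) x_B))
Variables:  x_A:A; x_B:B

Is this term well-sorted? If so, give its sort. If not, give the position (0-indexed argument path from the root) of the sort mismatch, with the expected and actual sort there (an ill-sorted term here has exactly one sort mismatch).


ill-sorted at position [0, 0]: expected A, got B

      (r) : A
    (u (r)) : B
    x_B : B
  (h (u (r)) x_B) : ✗ arg 0 at [0, 0] has sort B, expected A


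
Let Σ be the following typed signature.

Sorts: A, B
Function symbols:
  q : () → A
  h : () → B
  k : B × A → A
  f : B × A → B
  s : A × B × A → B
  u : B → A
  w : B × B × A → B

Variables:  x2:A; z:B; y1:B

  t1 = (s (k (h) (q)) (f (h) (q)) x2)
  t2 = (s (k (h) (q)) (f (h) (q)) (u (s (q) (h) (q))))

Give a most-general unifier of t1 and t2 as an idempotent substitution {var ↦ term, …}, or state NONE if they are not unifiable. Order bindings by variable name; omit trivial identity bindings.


{x2 ↦ (u (s (q) (h) (q)))}


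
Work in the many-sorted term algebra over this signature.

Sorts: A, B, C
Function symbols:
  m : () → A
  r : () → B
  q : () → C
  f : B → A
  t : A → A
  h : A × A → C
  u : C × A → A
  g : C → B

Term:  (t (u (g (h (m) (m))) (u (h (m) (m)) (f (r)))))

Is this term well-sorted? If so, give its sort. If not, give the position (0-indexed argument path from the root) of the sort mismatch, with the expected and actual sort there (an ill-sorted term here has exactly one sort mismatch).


        (m) : A
        (m) : A
      (h (m) (m)) : C
    (g (h (m) (m))) : B
        (m) : A
        (m) : A
      (h (m) (m)) : C
        (r) : B
      (f (r)) : A
    (u (h (m) (m)) (f (r))) : A
  (u (g (h (m) (m))) (u (h (m) (m)) (f (r)))) : ✗ arg 0 at [0, 0] has sort B, expected C

ill-sorted at position [0, 0]: expected C, got B


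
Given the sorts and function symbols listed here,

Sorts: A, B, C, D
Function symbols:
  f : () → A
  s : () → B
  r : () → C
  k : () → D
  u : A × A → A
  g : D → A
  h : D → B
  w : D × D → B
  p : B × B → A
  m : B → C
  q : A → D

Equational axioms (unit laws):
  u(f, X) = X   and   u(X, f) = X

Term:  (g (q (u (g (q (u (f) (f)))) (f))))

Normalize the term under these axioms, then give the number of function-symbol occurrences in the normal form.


size = 5

1. (g (q (u (g (q (u (f) (f)))) (f))))  →  (g (q (g (q (u (f) (f))))))
2. (g (q (g (q (u (f) (f))))))  →  (g (q (g (q (f)))))
normal form: (g (q (g (q (f)))))


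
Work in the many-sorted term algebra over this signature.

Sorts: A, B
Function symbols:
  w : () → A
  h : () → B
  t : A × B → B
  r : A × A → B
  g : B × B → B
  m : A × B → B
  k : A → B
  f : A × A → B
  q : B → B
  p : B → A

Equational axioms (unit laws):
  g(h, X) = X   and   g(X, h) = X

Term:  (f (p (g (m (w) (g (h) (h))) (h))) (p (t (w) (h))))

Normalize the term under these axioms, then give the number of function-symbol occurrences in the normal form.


1. (f (p (g (m (w) (g (h) (h))) (h))) (p (t (w) (h))))  →  (f (p (m (w) (g (h) (h)))) (p (t (w) (h))))
2. (f (p (m (w) (g (h) (h)))) (p (t (w) (h))))  →  (f (p (m (w) (h))) (p (t (w) (h))))
normal form: (f (p (m (w) (h))) (p (t (w) (h))))

size = 9


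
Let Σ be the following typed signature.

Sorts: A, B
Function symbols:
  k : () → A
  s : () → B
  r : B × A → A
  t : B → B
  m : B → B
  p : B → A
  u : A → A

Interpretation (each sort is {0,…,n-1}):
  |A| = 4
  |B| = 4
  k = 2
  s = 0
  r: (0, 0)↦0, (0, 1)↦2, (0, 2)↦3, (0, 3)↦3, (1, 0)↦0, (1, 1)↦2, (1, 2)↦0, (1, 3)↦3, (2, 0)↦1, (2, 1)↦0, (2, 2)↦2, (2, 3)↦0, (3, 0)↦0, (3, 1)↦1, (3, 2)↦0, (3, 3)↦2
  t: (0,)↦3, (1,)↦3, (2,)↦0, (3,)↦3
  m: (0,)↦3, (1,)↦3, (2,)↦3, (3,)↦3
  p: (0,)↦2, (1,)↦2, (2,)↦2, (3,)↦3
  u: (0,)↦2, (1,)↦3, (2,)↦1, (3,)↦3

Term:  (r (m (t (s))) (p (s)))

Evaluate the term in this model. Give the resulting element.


  s = 0
  (t (s)) = t(0,) = 3
  (m (t (s))) = m(3,) = 3
  s = 0
  (p (s)) = p(0,) = 2
  (r (m (t (s))) (p (s))) = r(3, 2) = 0

value = 0


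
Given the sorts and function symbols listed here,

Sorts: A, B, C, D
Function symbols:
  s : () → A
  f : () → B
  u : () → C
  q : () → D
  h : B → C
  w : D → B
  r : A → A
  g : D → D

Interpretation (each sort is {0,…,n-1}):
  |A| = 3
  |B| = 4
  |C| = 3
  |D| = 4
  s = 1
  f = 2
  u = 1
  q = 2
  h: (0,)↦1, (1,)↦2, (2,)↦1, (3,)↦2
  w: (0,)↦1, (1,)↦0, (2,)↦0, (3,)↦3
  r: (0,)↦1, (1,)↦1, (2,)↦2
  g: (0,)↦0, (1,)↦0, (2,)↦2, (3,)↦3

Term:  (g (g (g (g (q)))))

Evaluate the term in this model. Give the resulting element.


value = 2

  q = 2
  (g (q)) = g(2,) = 2
  (g (g (q))) = g(2,) = 2
  (g (g (g (q)))) = g(2,) = 2
  (g (g (g (g (q))))) = g(2,) = 2


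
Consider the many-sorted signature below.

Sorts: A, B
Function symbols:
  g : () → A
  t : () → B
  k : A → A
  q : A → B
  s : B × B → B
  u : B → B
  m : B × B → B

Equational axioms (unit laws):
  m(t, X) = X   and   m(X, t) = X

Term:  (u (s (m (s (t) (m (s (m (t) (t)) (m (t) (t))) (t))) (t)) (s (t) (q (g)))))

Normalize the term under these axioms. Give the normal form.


1. (u (s (m (s (t) (m (s (m (t) (t)) (m (t) (t))) (t))) (t)) (s (t) (q (g)))))  →  (u (s (s (t) (m (s (m (t) (t)) (m (t) (t))) (t))) (s (t) (q (g)))))
2. (u (s (s (t) (m (s (m (t) (t)) (m (t) (t))) (t))) (s (t) (q (g)))))  →  (u (s (s (t) (s (m (t) (t)) (m (t) (t)))) (s (t) (q (g)))))
3. (u (s (s (t) (s (m (t) (t)) (m (t) (t)))) (s (t) (q (g)))))  →  (u (s (s (t) (s (t) (m (t) (t)))) (s (t) (q (g)))))
4. (u (s (s (t) (s (t) (m (t) (t)))) (s (t) (q (g)))))  →  (u (s (s (t) (s (t) (t))) (s (t) (q (g)))))

normal form = (u (s (s (t) (s (t) (t))) (s (t) (q (g)))))


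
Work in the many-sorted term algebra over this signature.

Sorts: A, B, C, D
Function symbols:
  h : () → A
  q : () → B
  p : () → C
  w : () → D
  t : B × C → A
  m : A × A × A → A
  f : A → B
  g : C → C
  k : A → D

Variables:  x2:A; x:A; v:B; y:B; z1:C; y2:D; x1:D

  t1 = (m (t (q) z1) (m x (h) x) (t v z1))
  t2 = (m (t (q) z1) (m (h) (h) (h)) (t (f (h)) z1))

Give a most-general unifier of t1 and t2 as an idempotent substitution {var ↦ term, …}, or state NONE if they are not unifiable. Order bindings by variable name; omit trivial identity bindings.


{v ↦ (f (h)), x ↦ (h)}


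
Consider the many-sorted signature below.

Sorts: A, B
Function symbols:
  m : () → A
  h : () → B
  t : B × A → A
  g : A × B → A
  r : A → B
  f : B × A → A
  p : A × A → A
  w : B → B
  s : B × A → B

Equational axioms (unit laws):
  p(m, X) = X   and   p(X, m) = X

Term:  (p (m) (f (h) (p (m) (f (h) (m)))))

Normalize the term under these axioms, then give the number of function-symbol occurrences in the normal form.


size = 5

1. (p (m) (f (h) (p (m) (f (h) (m)))))  →  (f (h) (p (m) (f (h) (m))))
2. (f (h) (p (m) (f (h) (m))))  →  (f (h) (f (h) (m)))
normal form: (f (h) (f (h) (m)))


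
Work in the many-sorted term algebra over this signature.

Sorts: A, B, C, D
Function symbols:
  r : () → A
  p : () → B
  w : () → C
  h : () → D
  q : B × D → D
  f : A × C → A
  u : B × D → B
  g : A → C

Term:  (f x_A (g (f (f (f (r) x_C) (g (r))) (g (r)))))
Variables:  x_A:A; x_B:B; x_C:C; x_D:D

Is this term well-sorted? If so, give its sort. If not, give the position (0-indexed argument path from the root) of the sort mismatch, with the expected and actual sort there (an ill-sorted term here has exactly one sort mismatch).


well-sorted; sort = A

  x_A : A
          (r) : A
          x_C : C
        (f (r) x_C) : A
          (r) : A
        (g (r)) : C
      (f (f (r) x_C) (g (r))) : A
        (r) : A
      (g (r)) : C
    (f (f (f (r) x_C) (g (r))) (g (r))) : A
  (g (f (f (f (r) x_C) (g (r))) (g (r)))) : C
(f x_A (g (f (f (f (r) x_C) (g (r))) (g (r))))) : A


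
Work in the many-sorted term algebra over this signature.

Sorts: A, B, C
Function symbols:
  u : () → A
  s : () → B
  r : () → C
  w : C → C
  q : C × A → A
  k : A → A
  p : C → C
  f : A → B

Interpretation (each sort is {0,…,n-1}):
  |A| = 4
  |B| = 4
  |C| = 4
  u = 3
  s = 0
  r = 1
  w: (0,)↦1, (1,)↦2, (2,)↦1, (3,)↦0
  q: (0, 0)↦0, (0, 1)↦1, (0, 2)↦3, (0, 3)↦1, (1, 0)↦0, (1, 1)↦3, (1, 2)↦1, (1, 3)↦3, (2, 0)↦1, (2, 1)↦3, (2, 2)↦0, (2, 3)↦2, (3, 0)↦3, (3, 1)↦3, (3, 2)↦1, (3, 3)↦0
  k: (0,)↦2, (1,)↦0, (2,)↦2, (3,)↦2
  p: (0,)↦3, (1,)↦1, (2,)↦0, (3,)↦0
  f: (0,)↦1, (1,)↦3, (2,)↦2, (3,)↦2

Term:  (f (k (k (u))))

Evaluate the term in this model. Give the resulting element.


value = 2

  u = 3
  (k (u)) = k(3,) = 2
  (k (k (u))) = k(2,) = 2
  (f (k (k (u)))) = f(2,) = 2


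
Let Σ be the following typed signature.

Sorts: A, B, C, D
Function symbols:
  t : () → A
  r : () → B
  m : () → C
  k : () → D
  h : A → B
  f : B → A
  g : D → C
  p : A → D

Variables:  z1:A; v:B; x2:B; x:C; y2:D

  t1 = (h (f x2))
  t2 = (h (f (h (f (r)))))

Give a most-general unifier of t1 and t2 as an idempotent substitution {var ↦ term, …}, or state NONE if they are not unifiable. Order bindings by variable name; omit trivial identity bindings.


{x2 ↦ (h (f (r)))}


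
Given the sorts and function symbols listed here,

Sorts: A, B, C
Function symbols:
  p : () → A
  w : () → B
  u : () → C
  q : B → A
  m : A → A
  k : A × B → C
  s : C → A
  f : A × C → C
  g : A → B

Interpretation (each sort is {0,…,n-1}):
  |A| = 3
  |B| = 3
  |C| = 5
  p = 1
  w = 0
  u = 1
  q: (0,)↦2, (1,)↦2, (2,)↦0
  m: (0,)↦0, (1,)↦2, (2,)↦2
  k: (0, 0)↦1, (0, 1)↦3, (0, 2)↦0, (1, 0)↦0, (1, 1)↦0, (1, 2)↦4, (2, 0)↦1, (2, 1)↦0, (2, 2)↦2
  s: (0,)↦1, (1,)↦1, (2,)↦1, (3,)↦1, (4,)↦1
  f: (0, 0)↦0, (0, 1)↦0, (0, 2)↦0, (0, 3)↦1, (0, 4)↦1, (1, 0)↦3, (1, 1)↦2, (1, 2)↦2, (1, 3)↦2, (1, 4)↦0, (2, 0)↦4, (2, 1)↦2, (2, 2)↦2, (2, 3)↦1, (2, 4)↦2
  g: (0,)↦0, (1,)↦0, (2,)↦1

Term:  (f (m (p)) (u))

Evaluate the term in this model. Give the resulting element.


  p = 1
  (m (p)) = m(1,) = 2
  u = 1
  (f (m (p)) (u)) = f(2, 1) = 2

value = 2


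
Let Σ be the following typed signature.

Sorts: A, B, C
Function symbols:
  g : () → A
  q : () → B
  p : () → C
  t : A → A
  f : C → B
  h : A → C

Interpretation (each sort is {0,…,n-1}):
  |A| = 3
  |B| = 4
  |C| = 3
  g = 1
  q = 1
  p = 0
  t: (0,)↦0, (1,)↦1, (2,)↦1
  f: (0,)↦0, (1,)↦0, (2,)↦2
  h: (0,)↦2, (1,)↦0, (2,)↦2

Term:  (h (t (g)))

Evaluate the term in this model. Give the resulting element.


value = 0

  g = 1
  (t (g)) = t(1,) = 1
  (h (t (g))) = h(1,) = 0


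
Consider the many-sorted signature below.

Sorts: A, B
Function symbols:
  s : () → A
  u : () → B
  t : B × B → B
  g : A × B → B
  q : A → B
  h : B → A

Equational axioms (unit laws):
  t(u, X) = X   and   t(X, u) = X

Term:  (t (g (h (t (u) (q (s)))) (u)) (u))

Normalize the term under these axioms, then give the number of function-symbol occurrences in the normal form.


1. (t (g (h (t (u) (q (s)))) (u)) (u))  →  (g (h (t (u) (q (s)))) (u))
2. (g (h (t (u) (q (s)))) (u))  →  (g (h (q (s))) (u))
normal form: (g (h (q (s))) (u))

size = 5


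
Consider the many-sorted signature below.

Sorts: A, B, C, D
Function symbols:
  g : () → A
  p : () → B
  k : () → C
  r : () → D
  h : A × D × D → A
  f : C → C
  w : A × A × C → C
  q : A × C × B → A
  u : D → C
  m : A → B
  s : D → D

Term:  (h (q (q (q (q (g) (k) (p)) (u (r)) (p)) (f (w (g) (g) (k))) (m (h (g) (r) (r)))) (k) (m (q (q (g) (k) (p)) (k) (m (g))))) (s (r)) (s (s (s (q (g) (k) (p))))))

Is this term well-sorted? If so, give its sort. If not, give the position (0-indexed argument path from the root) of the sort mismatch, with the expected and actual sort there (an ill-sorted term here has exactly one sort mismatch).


ill-sorted at position [2, 0, 0, 0]: expected D, got A

          (g) : A
          (k) : C
          (p) : B
        (q (g) (k) (p)) : A
          (r) : D
        (u (r)) : C
        (p) : B
      (q (q (g) (k) (p)) (u (r)) (p)) : A
          (g) : A
          (g) : A
          (k) : C
        (w (g) (g) (k)) : C
      (f (w (g) (g) (k))) : C
          (g) : A
          (r) : D
          (r) : D
        (h (g) (r) (r)) : A
      (m (h (g) (r) (r))) : B
    (q (q (q (g) (k) (p)) (u (r)) (p)) (f (w (g) (g) (k))) (m (h (g) (r) (r)))) : A
    (k) : C
          (g) : A
          (k) : C
          (p) : B
        (q (g) (k) (p)) : A
        (k) : C
          (g) : A
        (m (g)) : B
      (q (q (g) (k) (p)) (k) (m (g))) : A
    (m (q (q (g) (k) (p)) (k) (m (g)))) : B
  (q (q (q (q (g) (k) (p)) (u (r)) (p)) (f (w (g) (g) (k))) (m (h (g) (r) (r)))) (k) (m (q (q (g) (k) (p)) (k) (m (g))))) : A
    (r) : D
  (s (r)) : D
          (g) : A
          (k) : C
          (p) : B
        (q (g) (k) (p)) : A
      (s (q (g) (k) (p))) : ✗ arg 0 at [2, 0, 0, 0] has sort A, expected D


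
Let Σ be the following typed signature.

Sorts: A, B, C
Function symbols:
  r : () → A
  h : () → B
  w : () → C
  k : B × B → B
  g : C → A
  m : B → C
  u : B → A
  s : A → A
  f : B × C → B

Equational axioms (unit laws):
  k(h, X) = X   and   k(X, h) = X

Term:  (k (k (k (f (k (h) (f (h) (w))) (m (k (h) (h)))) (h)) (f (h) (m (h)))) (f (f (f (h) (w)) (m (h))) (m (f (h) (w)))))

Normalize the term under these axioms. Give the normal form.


normal form = (k (k (f (f (h) (w)) (m (h))) (f (h) (m (h)))) (f (f (f (h) (w)) (m (h))) (m (f (h) (w)))))

1. (k (k (k (f (k (h) (f (h) (w))) (m (k (h) (h)))) (h)) (f (h) (m (h)))) (f (f (f (h) (w)) (m (h))) (m (f (h) (w)))))  →  (k (k (f (k (h) (f (h) (w))) (m (k (h) (h)))) (f (h) (m (h)))) (f (f (f (h) (w)) (m (h))) (m (f (h) (w)))))
2. (k (k (f (k (h) (f (h) (w))) (m (k (h) (h)))) (f (h) (m (h)))) (f (f (f (h) (w)) (m (h))) (m (f (h) (w)))))  →  (k (k (f (f (h) (w)) (m (k (h) (h)))) (f (h) (m (h)))) (f (f (f (h) (w)) (m (h))) (m (f (h) (w)))))
3. (k (k (f (f (h) (w)) (m (k (h) (h)))) (f (h) (m (h)))) (f (f (f (h) (w)) (m (h))) (m (f (h) (w)))))  →  (k (k (f (f (h) (w)) (m (h))) (f (h) (m (h)))) (f (f (f (h) (w)) (m (h))) (m (f (h) (w)))))


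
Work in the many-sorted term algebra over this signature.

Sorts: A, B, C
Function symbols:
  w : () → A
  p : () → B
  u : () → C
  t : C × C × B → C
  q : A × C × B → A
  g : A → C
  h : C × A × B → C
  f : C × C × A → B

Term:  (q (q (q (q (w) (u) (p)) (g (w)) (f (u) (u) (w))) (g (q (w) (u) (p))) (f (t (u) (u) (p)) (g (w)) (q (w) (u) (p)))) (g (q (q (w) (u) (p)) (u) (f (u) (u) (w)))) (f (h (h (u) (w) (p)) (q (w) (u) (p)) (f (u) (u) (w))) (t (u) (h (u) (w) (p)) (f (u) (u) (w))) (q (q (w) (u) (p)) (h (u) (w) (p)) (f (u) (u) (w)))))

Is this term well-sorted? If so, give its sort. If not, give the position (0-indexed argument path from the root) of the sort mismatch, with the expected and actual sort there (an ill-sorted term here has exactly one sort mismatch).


well-sorted; sort = A

        (w) : A
        (u) : C
        (p) : B
      (q (w) (u) (p)) : A
        (w) : A
      (g (w)) : C
        (u) : C
        (u) : C
        (w) : A
      (f (u) (u) (w)) : B
    (q (q (w) (u) (p)) (g (w)) (f (u) (u) (w))) : A
        (w) : A
        (u) : C
        (p) : B
      (q (w) (u) (p)) : A
    (g (q (w) (u) (p))) : C
        (u) : C
        (u) : C
        (p) : B
      (t (u) (u) (p)) : C
        (w) : A
      (g (w)) : C
        (w) : A
        (u) : C
        (p) : B
      (q (w) (u) (p)) : A
    (f (t (u) (u) (p)) (g (w)) (q (w) (u) (p))) : B
  (q (q (q (w) (u) (p)) (g (w)) (f (u) (u) (w))) (g (q (w) (u) (p))) (f (t (u) (u) (p)) (g (w)) (q (w) (u) (p)))) : A
        (w) : A
        (u) : C
        (p) : B
      (q (w) (u) (p)) : A
      (u) : C
        (u) : C
        (u) : C
        (w) : A
      (f (u) (u) (w)) : B
    (q (q (w) (u) (p)) (u) (f (u) (u) (w))) : A
  (g (q (q (w) (u) (p)) (u) (f (u) (u) (w)))) : C
        (u) : C
        (w) : A
        (p) : B
      (h (u) (w) (p)) : C
        (w) : A
        (u) : C
        (p) : B
      (q (w) (u) (p)) : A
        (u) : C
        (u) : C
        (w) : A
      (f (u) (u) (w)) : B
    (h (h (u) (w) (p)) (q (w) (u) (p)) (f (u) (u) (w))) : C
      (u) : C
        (u) : C
        (w) : A
        (p) : B
      (h (u) (w) (p)) : C
        (u) : C
        (u) : C
        (w) : A
      (f (u) (u) (w)) : B
    (t (u) (h (u) (w) (p)) (f (u) (u) (w))) : C
        (w) : A
        (u) : C
        (p) : B
      (q (w) (u) (p)) : A
        (u) : C
        (w) : A
        (p) : B
      (h (u) (w) (p)) : C
        (u) : C
        (u) : C
        (w) : A
      (f (u) (u) (w)) : B
    (q (q (w) (u) (p)) (h (u) (w) (p)) (f (u) (u) (w))) : A
  (f (h (h (u) (w) (p)) (q (w) (u) (p)) (f (u) (u) (w))) (t (u) (h (u) (w) (p)) (f (u) (u) (w))) (q (q (w) (u) (p)) (h (u) (w) (p)) (f (u) (u) (w)))) : B
(q (q (q (q (w) (u) (p)) (g (w)) (f (u) (u) (w))) (g (q (w) (u) (p))) (f (t (u) (u) (p)) (g (w)) (q (w) (u) (p)))) (g (q (q (w) (u) (p)) (u) (f (u) (u) (w)))) (f (h (h (u) (w) (p)) (q (w) (u) (p)) (f (u) (u) (w))) (t (u) (h (u) (w) (p)) (f (u) (u) (w))) (q (q (w) (u) (p)) (h (u) (w) (p)) (f (u) (u) (w))))) : A


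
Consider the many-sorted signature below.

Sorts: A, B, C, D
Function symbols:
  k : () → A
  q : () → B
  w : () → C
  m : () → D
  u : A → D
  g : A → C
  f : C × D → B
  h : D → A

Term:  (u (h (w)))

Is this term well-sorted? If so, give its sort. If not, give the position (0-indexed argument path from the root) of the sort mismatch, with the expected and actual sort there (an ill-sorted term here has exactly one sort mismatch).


ill-sorted at position [0, 0]: expected D, got C

    (w) : C
  (h (w)) : ✗ arg 0 at [0, 0] has sort C, expected D


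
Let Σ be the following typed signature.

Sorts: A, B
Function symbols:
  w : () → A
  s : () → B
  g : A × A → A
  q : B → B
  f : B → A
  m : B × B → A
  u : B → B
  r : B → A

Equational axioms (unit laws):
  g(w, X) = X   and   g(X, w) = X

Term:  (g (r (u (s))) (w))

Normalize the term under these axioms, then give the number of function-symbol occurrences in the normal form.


size = 3

1. (g (r (u (s))) (w))  →  (r (u (s)))
normal form: (r (u (s)))


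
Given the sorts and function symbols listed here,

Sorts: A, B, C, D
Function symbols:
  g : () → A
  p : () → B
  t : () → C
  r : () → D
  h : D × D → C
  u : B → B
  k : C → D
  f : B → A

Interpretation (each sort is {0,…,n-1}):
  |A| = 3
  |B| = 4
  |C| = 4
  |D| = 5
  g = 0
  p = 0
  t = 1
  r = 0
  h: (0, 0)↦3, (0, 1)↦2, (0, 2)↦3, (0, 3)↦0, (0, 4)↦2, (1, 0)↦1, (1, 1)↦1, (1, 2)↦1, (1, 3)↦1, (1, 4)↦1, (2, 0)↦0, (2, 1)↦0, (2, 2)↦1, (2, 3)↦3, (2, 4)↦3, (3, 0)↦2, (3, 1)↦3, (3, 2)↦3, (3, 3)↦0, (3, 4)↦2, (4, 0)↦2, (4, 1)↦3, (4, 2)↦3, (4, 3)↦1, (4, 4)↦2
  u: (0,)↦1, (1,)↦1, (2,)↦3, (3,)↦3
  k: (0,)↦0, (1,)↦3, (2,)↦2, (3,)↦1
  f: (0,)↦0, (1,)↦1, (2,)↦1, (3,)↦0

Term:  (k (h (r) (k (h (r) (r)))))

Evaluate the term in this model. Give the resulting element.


  r = 0
  r = 0
  r = 0
  (h (r) (r)) = h(0, 0) = 3
  (k (h (r) (r))) = k(3,) = 1
  (h (r) (k (h (r) (r)))) = h(0, 1) = 2
  (k (h (r) (k (h (r) (r))))) = k(2,) = 2

value = 2


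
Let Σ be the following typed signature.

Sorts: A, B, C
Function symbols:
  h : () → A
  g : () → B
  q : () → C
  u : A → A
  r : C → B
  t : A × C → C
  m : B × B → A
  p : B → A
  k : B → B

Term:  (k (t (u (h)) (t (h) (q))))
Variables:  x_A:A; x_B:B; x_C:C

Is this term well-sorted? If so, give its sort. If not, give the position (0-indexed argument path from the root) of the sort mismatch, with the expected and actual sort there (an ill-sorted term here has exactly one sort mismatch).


ill-sorted at position [0]: expected B, got C

      (h) : A
    (u (h)) : A
      (h) : A
      (q) : C
    (t (h) (q)) : C
  (t (u (h)) (t (h) (q))) : C
(k (t (u (h)) (t (h) (q)))) : ✗ arg 0 at [0] has sort C, expected B


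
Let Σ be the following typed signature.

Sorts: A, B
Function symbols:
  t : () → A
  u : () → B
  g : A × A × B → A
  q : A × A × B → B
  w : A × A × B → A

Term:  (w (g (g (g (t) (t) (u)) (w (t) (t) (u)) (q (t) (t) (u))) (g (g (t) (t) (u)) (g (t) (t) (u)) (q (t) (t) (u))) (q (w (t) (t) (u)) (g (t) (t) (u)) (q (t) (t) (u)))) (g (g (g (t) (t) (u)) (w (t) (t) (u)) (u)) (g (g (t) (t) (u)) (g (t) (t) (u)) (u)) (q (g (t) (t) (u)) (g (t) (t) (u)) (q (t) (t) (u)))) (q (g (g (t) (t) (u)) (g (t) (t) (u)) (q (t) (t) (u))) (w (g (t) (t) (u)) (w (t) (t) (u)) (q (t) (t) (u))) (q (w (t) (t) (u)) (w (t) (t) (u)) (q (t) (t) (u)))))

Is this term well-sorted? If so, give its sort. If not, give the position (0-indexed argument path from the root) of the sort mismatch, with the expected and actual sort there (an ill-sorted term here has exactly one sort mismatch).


well-sorted; sort = A

        (t) : A
        (t) : A
        (u) : B
      (g (t) (t) (u)) : A
        (t) : A
        (t) : A
        (u) : B
      (w (t) (t) (u)) : A
        (t) : A
        (t) : A
        (u) : B
      (q (t) (t) (u)) : B
    (g (g (t) (t) (u)) (w (t) (t) (u)) (q (t) (t) (u))) : A
        (t) : A
        (t) : A
        (u) : B
      (g (t) (t) (u)) : A
        (t) : A
        (t) : A
        (u) : B
      (g (t) (t) (u)) : A
        (t) : A
        (t) : A
        (u) : B
      (q (t) (t) (u)) : B
    (g (g (t) (t) (u)) (g (t) (t) (u)) (q (t) (t) (u))) : A
        (t) : A
        (t) : A
        (u) : B
      (w (t) (t) (u)) : A
        (t) : A
        (t) : A
        (u) : B
      (g (t) (t) (u)) : A
        (t) : A
        (t) : A
        (u) : B
      (q (t) (t) (u)) : B
    (q (w (t) (t) (u)) (g (t) (t) (u)) (q (t) (t) (u))) : B
  (g (g (g (t) (t) (u)) (w (t) (t) (u)) (q (t) (t) (u))) (g (g (t) (t) (u)) (g (t) (t) (u)) (q (t) (t) (u))) (q (w (t) (t) (u)) (g (t) (t) (u)) (q (t) (t) (u)))) : A
        (t) : A
        (t) : A
        (u) : B
      (g (t) (t) (u)) : A
        (t) : A
        (t) : A
        (u) : B
      (w (t) (t) (u)) : A
      (u) : B
    (g (g (t) (t) (u)) (w (t) (t) (u)) (u)) : A
        (t) : A
        (t) : A
        (u) : B
      (g (t) (t) (u)) : A
        (t) : A
        (t) : A
        (u) : B
      (g (t) (t) (u)) : A
      (u) : B
    (g (g (t) (t) (u)) (g (t) (t) (u)) (u)) : A
        (t) : A
        (t) : A
        (u) : B
      (g (t) (t) (u)) : A
        (t) : A
        (t) : A
        (u) : B
      (g (t) (t) (u)) : A
        (t) : A
        (t) : A
        (u) : B
      (q (t) (t) (u)) : B
    (q (g (t) (t) (u)) (g (t) (t) (u)) (q (t) (t) (u))) : B
  (g (g (g (t) (t) (u)) (w (t) (t) (u)) (u)) (g (g (t) (t) (u)) (g (t) (t) (u)) (u)) (q (g (t) (t) (u)) (g (t) (t) (u)) (q (t) (t) (u)))) : A
        (t) : A
        (t) : A
        (u) : B
      (g (t) (t) (u)) : A
        (t) : A
        (t) : A
        (u) : B
      (g (t) (t) (u)) : A
        (t) : A
        (t) : A
        (u) : B
      (q (t) (t) (u)) : B
    (g (g (t) (t) (u)) (g (t) (t) (u)) (q (t) (t) (u))) : A
        (t) : A
        (t) : A
        (u) : B
      (g (t) (t) (u)) : A
        (t) : A
        (t) : A
        (u) : B
      (w (t) (t) (u)) : A
        (t) : A
        (t) : A
        (u) : B
      (q (t) (t) (u)) : B
    (w (g (t) (t) (u)) (w (t) (t) (u)) (q (t) (t) (u))) : A
        (t) : A
        (t) : A
        (u) : B
      (w (t) (t) (u)) : A
        (t) : A
        (t) : A
        (u) : B
      (w (t) (t) (u)) : A
        (t) : A
        (t) : A
        (u) : B
      (q (t) (t) (u)) : B
    (q (w (t) (t) (u)) (w (t) (t) (u)) (q (t) (t) (u))) : B
  (q (g (g (t) (t) (u)) (g (t) (t) (u)) (q (t) (t) (u))) (w (g (t) (t) (u)) (w (t) (t) (u)) (q (t) (t) (u))) (q (w (t) (t) (u)) (w (t) (t) (u)) (q (t) (t) (u)))) : B
(w (g (g (g (t) (t) (u)) (w (t) (t) (u)) (q (t) (t) (u))) (g (g (t) (t) (u)) (g (t) (t) (u)) (q (t) (t) (u))) (q (w (t) (t) (u)) (g (t) (t) (u)) (q (t) (t) (u)))) (g (g (g (t) (t) (u)) (w (t) (t) (u)) (u)) (g (g (t) (t) (u)) (g (t) (t) (u)) (u)) (q (g (t) (t) (u)) (g (t) (t) (u)) (q (t) (t) (u)))) (q (g (g (t) (t) (u)) (g (t) (t) (u)) (q (t) (t) (u))) (w (g (t) (t) (u)) (w (t) (t) (u)) (q (t) (t) (u))) (q (w (t) (t) (u)) (w (t) (t) (u)) (q (t) (t) (u))))) : A


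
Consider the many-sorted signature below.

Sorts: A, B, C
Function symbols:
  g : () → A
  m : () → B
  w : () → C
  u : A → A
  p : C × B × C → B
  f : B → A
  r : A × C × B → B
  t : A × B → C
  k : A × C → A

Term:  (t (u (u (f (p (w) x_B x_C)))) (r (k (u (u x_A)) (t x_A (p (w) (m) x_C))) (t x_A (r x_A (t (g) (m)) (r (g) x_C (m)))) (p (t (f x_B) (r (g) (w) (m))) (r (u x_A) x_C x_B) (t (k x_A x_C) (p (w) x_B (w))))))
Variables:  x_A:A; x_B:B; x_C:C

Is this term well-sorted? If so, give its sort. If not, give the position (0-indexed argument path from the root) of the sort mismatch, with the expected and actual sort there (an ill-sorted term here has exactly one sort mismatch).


          (w) : C
          x_B : B
          x_C : C
        (p (w) x_B x_C) : B
      (f (p (w) x_B x_C)) : A
    (u (f (p (w) x_B x_C))) : A
  (u (u (f (p (w) x_B x_C)))) : A
          x_A : A
        (u x_A) : A
      (u (u x_A)) : A
        x_A : A
          (w) : C
          (m) : B
          x_C : C
        (p (w) (m) x_C) : B
      (t x_A (p (w) (m) x_C)) : C
    (k (u (u x_A)) (t x_A (p (w) (m) x_C))) : A
      x_A : A
        x_A : A
          (g) : A
          (m) : B
        (t (g) (m)) : C
          (g) : A
          x_C : C
          (m) : B
        (r (g) x_C (m)) : B
      (r x_A (t (g) (m)) (r (g) x_C (m))) : B
    (t x_A (r x_A (t (g) (m)) (r (g) x_C (m)))) : C
          x_B : B
        (f x_B) : A
          (g) : A
          (w) : C
          (m) : B
        (r (g) (w) (m)) : B
      (t (f x_B) (r (g) (w) (m))) : C
          x_A : A
        (u x_A) : A
        x_C : C
        x_B : B
      (r (u x_A) x_C x_B) : B
          x_A : A
          x_C : C
        (k x_A x_C) : A
          (w) : C
          x_B : B
          (w) : C
        (p (w) x_B (w)) : B
      (t (k x_A x_C) (p (w) x_B (w))) : C
    (p (t (f x_B) (r (g) (w) (m))) (r (u x_A) x_C x_B) (t (k x_A x_C) (p (w) x_B (w)))) : B
  (r (k (u (u x_A)) (t x_A (p (w) (m) x_C))) (t x_A (r x_A (t (g) (m)) (r (g) x_C (m)))) (p (t (f x_B) (r (g) (w) (m))) (r (u x_A) x_C x_B) (t (k x_A x_C) (p (w) x_B (w))))) : B
(t (u (u (f (p (w) x_B x_C)))) (r (k (u (u x_A)) (t x_A (p (w) (m) x_C))) (t x_A (r x_A (t (g) (m)) (r (g) x_C (m)))) (p (t (f x_B) (r (g) (w) (m))) (r (u x_A) x_C x_B) (t (k x_A x_C) (p (w) x_B (w)))))) : C

well-sorted; sort = C


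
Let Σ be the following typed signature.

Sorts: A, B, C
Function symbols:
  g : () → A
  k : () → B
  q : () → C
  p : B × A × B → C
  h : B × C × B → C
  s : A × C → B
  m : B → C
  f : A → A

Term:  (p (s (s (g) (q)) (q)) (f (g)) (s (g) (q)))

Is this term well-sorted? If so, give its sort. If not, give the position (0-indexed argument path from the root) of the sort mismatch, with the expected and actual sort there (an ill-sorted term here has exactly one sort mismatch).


ill-sorted at position [0, 0]: expected A, got B

      (g) : A
      (q) : C
    (s (g) (q)) : B
    (q) : C
  (s (s (g) (q)) (q)) : ✗ arg 0 at [0, 0] has sort B, expected A
    (g) : A
  (f (g)) : A
    (g) : A
    (q) : C
  (s (g) (q)) : B


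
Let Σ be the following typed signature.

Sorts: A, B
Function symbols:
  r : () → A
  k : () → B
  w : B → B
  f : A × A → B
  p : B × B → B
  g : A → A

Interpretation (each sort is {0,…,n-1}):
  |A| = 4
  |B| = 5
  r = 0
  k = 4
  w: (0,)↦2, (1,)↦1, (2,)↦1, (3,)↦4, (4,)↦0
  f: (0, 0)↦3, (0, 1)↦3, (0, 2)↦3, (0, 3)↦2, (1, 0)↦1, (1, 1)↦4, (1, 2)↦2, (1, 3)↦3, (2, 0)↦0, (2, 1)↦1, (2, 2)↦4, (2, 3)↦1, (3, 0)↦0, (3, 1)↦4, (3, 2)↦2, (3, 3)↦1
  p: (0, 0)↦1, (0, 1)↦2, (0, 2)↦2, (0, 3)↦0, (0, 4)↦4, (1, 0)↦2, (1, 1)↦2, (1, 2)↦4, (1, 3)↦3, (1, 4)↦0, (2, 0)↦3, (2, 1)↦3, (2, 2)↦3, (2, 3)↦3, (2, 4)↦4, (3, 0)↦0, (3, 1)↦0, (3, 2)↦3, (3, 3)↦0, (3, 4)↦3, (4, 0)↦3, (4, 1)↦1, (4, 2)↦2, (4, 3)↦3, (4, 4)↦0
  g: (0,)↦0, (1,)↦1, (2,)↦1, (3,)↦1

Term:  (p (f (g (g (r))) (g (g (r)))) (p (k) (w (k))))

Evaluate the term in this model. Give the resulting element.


  r = 0
  (g (r)) = g(0,) = 0
  (g (g (r))) = g(0,) = 0
  r = 0
  (g (r)) = g(0,) = 0
  (g (g (r))) = g(0,) = 0
  (f (g (g (r))) (g (g (r)))) = f(0, 0) = 3
  k = 4
  k = 4
  (w (k)) = w(4,) = 0
  (p (k) (w (k))) = p(4, 0) = 3
  (p (f (g (g (r))) (g (g (r)))) (p (k) (w (k)))) = p(3, 3) = 0

value = 0


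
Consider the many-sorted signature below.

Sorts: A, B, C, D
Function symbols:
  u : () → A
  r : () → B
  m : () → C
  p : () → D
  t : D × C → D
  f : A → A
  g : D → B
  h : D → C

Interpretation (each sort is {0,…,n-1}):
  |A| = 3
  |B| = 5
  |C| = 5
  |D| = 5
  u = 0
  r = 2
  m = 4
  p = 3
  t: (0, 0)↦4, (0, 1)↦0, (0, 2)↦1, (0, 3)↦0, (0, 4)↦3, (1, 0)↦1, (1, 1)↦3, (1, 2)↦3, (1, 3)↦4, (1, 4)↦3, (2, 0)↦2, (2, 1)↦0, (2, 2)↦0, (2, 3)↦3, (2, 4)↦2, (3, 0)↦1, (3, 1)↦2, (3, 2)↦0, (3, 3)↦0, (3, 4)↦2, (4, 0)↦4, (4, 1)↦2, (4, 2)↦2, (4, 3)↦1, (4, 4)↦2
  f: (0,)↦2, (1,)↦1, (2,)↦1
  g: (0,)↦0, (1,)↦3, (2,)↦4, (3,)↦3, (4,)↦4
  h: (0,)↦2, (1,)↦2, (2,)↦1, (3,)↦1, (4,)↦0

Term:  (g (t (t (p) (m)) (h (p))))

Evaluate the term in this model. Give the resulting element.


  p = 3
  m = 4
  (t (p) (m)) = t(3, 4) = 2
  p = 3
  (h (p)) = h(3,) = 1
  (t (t (p) (m)) (h (p))) = t(2, 1) = 0
  (g (t (t (p) (m)) (h (p)))) = g(0,) = 0

value = 0


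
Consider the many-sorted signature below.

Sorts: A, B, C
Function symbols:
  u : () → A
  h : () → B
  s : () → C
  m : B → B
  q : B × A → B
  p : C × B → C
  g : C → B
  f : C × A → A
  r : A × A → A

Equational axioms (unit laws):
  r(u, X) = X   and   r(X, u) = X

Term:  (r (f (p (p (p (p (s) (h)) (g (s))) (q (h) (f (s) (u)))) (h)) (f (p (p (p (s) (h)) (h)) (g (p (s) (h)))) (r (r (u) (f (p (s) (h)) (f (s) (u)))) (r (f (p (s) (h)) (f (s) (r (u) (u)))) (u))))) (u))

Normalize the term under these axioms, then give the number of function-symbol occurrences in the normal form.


size = 41

1. (r (f (p (p (p (p (s) (h)) (g (s))) (q (h) (f (s) (u)))) (h)) (f (p (p (p (s) (h)) (h)) (g (p (s) (h)))) (r (r (u) (f (p (s) (h)) (f (s) (u)))) (r (f (p (s) (h)) (f (s) (r (u) (u)))) (u))))) (u))  →  (f (p (p (p (p (s) (h)) (g (s))) (q (h) (f (s) (u)))) (h)) (f (p (p (p (s) (h)) (h)) (g (p (s) (h)))) (r (r (u) (f (p (s) (h)) (f (s) (u)))) (r (f (p (s) (h)) (f (s) (r (u) (u)))) (u)))))
2. (f (p (p (p (p (s) (h)) (g (s))) (q (h) (f (s) (u)))) (h)) (f (p (p (p (s) (h)) (h)) (g (p (s) (h)))) (r (r (u) (f (p (s) (h)) (f (s) (u)))) (r (f (p (s) (h)) (f (s) (r (u) (u)))) (u)))))  →  (f (p (p (p (p (s) (h)) (g (s))) (q (h) (f (s) (u)))) (h)) (f (p (p (p (s) (h)) (h)) (g (p (s) (h)))) (r (f (p (s) (h)) (f (s) (u))) (r (f (p (s) (h)) (f (s) (r (u) (u)))) (u)))))
3. (f (p (p (p (p (s) (h)) (g (s))) (q (h) (f (s) (u)))) (h)) (f (p (p (p (s) (h)) (h)) (g (p (s) (h)))) (r (f (p (s) (h)) (f (s) (u))) (r (f (p (s) (h)) (f (s) (r (u) (u)))) (u)))))  →  (f (p (p (p (p (s) (h)) (g (s))) (q (h) (f (s) (u)))) (h)) (f (p (p (p (s) (h)) (h)) (g (p (s) (h)))) (r (f (p (s) (h)) (f (s) (u))) (f (p (s) (h)) (f (s) (r (u) (u)))))))
4. (f (p (p (p (p (s) (h)) (g (s))) (q (h) (f (s) (u)))) (h)) (f (p (p (p (s) (h)) (h)) (g (p (s) (h)))) (r (f (p (s) (h)) (f (s) (u))) (f (p (s) (h)) (f (s) (r (u) (u)))))))  →  (f (p (p (p (p (s) (h)) (g (s))) (q (h) (f (s) (u)))) (h)) (f (p (p (p (s) (h)) (h)) (g (p (s) (h)))) (r (f (p (s) (h)) (f (s) (u))) (f (p (s) (h)) (f (s) (u))))))
normal form: (f (p (p (p (p (s) (h)) (g (s))) (q (h) (f (s) (u)))) (h)) (f (p (p (p (s) (h)) (h)) (g (p (s) (h)))) (r (f (p (s) (h)) (f (s) (u))) (f (p (s) (h)) (f (s) (u))))))


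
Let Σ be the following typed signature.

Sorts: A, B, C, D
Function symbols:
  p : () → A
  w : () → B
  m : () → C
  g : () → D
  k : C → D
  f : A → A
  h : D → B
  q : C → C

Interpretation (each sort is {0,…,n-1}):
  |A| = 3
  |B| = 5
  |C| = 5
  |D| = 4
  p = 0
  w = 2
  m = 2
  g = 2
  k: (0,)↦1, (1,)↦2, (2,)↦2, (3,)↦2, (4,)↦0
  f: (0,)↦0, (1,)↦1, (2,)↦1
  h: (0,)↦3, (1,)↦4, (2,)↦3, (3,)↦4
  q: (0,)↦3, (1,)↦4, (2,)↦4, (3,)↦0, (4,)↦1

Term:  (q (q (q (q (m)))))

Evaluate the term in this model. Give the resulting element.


  m = 2
  (q (m)) = q(2,) = 4
  (q (q (m))) = q(4,) = 1
  (q (q (q (m)))) = q(1,) = 4
  (q (q (q (q (m))))) = q(4,) = 1

value = 1


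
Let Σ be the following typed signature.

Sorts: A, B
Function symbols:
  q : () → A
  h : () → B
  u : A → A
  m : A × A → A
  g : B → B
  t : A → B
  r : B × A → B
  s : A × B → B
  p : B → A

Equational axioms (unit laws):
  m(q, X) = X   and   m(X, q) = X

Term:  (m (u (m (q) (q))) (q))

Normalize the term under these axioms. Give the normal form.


normal form = (u (q))

1. (m (u (m (q) (q))) (q))  →  (u (m (q) (q)))
2. (u (m (q) (q)))  →  (u (q))
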